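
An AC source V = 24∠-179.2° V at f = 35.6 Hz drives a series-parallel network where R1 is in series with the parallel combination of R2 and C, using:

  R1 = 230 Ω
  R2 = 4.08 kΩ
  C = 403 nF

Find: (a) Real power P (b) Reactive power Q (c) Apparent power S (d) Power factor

Step 1 — Angular frequency: ω = 2π·f = 2π·35.6 = 223.7 rad/s.
Step 2 — Component impedances:
  R1: Z = R = 230 Ω
  R2: Z = R = 4080 Ω
  C: Z = 1/(jωC) = -j/(ω·C) = 0 - j1.109e+04 Ω
Step 3 — Parallel branch: R2 || C = 1/(1/R2 + 1/C) = 3594 - j1322 Ω.
Step 4 — Series with R1: Z_total = R1 + (R2 || C) = 3824 - j1322 Ω = 4046∠-19.1° Ω.
Step 5 — Source phasor: V = 24∠-179.2° V = -24 - j0.3351 V.
Step 6 — Current: I = V / Z = -0.005579 - j0.002016 A = 0.005932∠-160.1° A.
Step 7 — Complex power: S = V·I* = 0.1346 - j0.04651 VA.
Step 8 — Real power: P = Re(S) = 0.1346 W.
Step 9 — Reactive power: Q = Im(S) = -0.04651 VAR.
Step 10 — Apparent power: |S| = 0.1424 VA.
Step 11 — Power factor: PF = P/|S| = 0.9451 (leading).

(a) P = 0.1346 W  (b) Q = -0.04651 VAR  (c) S = 0.1424 VA  (d) PF = 0.9451 (leading)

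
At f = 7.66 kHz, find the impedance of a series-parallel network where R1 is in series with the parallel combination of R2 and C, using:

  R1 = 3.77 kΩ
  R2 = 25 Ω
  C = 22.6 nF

Step 1 — Angular frequency: ω = 2π·f = 2π·7660 = 4.813e+04 rad/s.
Step 2 — Component impedances:
  R1: Z = R = 3770 Ω
  R2: Z = R = 25 Ω
  C: Z = 1/(jωC) = -j/(ω·C) = 0 - j919.4 Ω
Step 3 — Parallel branch: R2 || C = 1/(1/R2 + 1/C) = 24.98 - j0.6793 Ω.
Step 4 — Series with R1: Z_total = R1 + (R2 || C) = 3795 - j0.6793 Ω = 3795∠-0.0° Ω.

Z = 3795 - j0.6793 Ω = 3795∠-0.0° Ω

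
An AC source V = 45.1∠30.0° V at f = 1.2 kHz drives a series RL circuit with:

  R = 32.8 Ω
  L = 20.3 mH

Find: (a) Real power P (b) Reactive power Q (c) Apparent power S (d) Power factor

Step 1 — Angular frequency: ω = 2π·f = 2π·1200 = 7540 rad/s.
Step 2 — Component impedances:
  R: Z = R = 32.8 Ω
  L: Z = jωL = j·7540·0.0203 = 0 + j153.1 Ω
Step 3 — Series combination: Z_total = R + L = 32.8 + j153.1 Ω = 156.5∠77.9° Ω.
Step 4 — Source phasor: V = 45.1∠30.0° V = 39.06 + j22.55 V.
Step 5 — Current: I = V / Z = 0.1931 - j0.2138 A = 0.2881∠-47.9° A.
Step 6 — Complex power: S = V·I* = 2.723 + j12.71 VA.
Step 7 — Real power: P = Re(S) = 2.723 W.
Step 8 — Reactive power: Q = Im(S) = 12.71 VAR.
Step 9 — Apparent power: |S| = 12.99 VA.
Step 10 — Power factor: PF = P/|S| = 0.2095 (lagging).

(a) P = 2.723 W  (b) Q = 12.71 VAR  (c) S = 12.99 VA  (d) PF = 0.2095 (lagging)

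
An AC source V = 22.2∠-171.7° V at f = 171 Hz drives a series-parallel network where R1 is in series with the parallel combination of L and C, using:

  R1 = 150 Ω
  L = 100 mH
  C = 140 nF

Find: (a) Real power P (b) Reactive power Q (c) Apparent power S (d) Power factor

Step 1 — Angular frequency: ω = 2π·f = 2π·171 = 1074 rad/s.
Step 2 — Component impedances:
  R1: Z = R = 150 Ω
  L: Z = jωL = j·1074·0.1 = 0 + j107.4 Ω
  C: Z = 1/(jωC) = -j/(ω·C) = 0 - j6648 Ω
Step 3 — Parallel branch: L || C = 1/(1/L + 1/C) = 0 + j109.2 Ω.
Step 4 — Series with R1: Z_total = R1 + (L || C) = 150 + j109.2 Ω = 185.5∠36.1° Ω.
Step 5 — Source phasor: V = 22.2∠-171.7° V = -21.97 - j3.205 V.
Step 6 — Current: I = V / Z = -0.1059 + j0.05572 A = 0.1196∠152.2° A.
Step 7 — Complex power: S = V·I* = 2.147 + j1.563 VA.
Step 8 — Real power: P = Re(S) = 2.147 W.
Step 9 — Reactive power: Q = Im(S) = 1.563 VAR.
Step 10 — Apparent power: |S| = 2.656 VA.
Step 11 — Power factor: PF = P/|S| = 0.8084 (lagging).

(a) P = 2.147 W  (b) Q = 1.563 VAR  (c) S = 2.656 VA  (d) PF = 0.8084 (lagging)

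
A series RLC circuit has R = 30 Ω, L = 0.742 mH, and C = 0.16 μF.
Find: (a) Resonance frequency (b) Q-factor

Step 1 — Resonance condition Im(Z)=0 gives ω₀ = 1/√(LC).
Step 2 — ω₀ = 1/√(0.000742·1.6e-07) = 9.178e+04 rad/s.
Step 3 — f₀ = ω₀/(2π) = 1.461e+04 Hz.
Step 4 — Series Q: Q = ω₀L/R = 9.178e+04·0.000742/30 = 2.27.

(a) f₀ = 1.461e+04 Hz  (b) Q = 2.27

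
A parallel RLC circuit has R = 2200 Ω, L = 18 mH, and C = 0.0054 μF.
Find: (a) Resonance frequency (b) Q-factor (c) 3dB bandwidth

Step 1 — Resonance: ω₀ = 1/√(LC) = 1/√(0.018·5.4e-09) = 1.014e+05 rad/s.
Step 2 — f₀ = ω₀/(2π) = 1.614e+04 Hz.
Step 3 — Parallel Q: Q = R/(ω₀L) = 2200/(1.014e+05·0.018) = 1.205.
Step 4 — Bandwidth: Δω = ω₀/Q = 8.418e+04 rad/s; BW = Δω/(2π) = 1.34e+04 Hz.

(a) f₀ = 1.614e+04 Hz  (b) Q = 1.205  (c) BW = 1.34e+04 Hz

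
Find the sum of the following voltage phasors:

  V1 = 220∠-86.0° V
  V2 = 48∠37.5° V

Step 1 — Convert each phasor to rectangular form:
  V1 = 220·(cos(-86.0°) + j·sin(-86.0°)) = 15.35 - j219.5 V
  V2 = 48·(cos(37.5°) + j·sin(37.5°)) = 38.08 + j29.22 V
Step 2 — Sum components: V_total = 53.43 - j190.2 V.
Step 3 — Convert to polar: |V_total| = 197.6 V, ∠V_total = -74.3°.

V_total = 197.6∠-74.3° V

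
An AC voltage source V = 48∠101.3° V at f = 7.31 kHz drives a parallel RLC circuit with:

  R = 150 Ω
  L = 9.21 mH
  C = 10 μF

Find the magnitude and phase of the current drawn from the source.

Step 1 — Angular frequency: ω = 2π·f = 2π·7310 = 4.593e+04 rad/s.
Step 2 — Component impedances:
  R: Z = R = 150 Ω
  L: Z = jωL = j·4.593e+04·0.00921 = 0 + j423 Ω
  C: Z = 1/(jωC) = -j/(ω·C) = 0 - j2.177 Ω
Step 3 — Parallel combination: 1/Z_total = 1/R + 1/L + 1/C; Z_total = 0.03192 - j2.188 Ω = 2.188∠-89.2° Ω.
Step 4 — Source phasor: V = 48∠101.3° V = -9.405 + j47.07 V.
Step 5 — Ohm's law: I = V / Z_total = (-9.405 + j47.07) / (0.03192 - j2.188) = -21.57 - j3.984 A.
Step 6 — Convert to polar: |I| = 21.94 A, ∠I = -169.5°.

I = 21.94∠-169.5° A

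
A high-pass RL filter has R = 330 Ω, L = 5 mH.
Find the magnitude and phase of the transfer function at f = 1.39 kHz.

Step 1 — Angular frequency: ω = 2π·1390 = 8734 rad/s.
Step 2 — Transfer function: H(jω) = jωL/(R + jωL).
Step 3 — Numerator jωL = j·43.67; denominator R + jωL = 330 + j43.67.
Step 4 — H = 0.01721 + j0.1301.
Step 5 — Magnitude: |H| = 0.1312 (-17.6 dB); phase: φ = 82.5°.

|H| = 0.1312 (-17.6 dB), φ = 82.5°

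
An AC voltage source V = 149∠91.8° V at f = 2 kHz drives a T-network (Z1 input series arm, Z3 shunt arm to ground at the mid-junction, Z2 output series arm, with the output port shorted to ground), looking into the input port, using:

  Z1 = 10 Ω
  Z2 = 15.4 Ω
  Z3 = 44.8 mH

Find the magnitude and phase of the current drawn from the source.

Step 1 — Angular frequency: ω = 2π·f = 2π·2000 = 1.257e+04 rad/s.
Step 2 — Component impedances:
  Z1: Z = R = 10 Ω
  Z2: Z = R = 15.4 Ω
  Z3: Z = jωL = j·1.257e+04·0.0448 = 0 + j563 Ω
Step 3 — With the output port shorted to ground, the output series arm Z2 runs from the junction to ground; the shunt arm Z3 also runs from the junction to ground. They appear in parallel: Z3 || Z2 = 15.39 + j0.4209 Ω.
Step 4 — Series with input arm Z1: Z_in = Z1 + (Z3 || Z2) = 25.39 + j0.4209 Ω = 25.39∠0.9° Ω.
Step 5 — Source phasor: V = 149∠91.8° V = -4.68 + j148.9 V.
Step 6 — Ohm's law: I = V / Z_total = (-4.68 + j148.9) / (25.39 + j0.4209) = -0.08706 + j5.867 A.
Step 7 — Convert to polar: |I| = 5.868 A, ∠I = 90.9°.

I = 5.868∠90.9° A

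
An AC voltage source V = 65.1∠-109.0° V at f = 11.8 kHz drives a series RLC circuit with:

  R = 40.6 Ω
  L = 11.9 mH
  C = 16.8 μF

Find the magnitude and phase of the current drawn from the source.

Step 1 — Angular frequency: ω = 2π·f = 2π·1.18e+04 = 7.414e+04 rad/s.
Step 2 — Component impedances:
  R: Z = R = 40.6 Ω
  L: Z = jωL = j·7.414e+04·0.0119 = 0 + j882.3 Ω
  C: Z = 1/(jωC) = -j/(ω·C) = 0 - j0.8028 Ω
Step 3 — Series combination: Z_total = R + L + C = 40.6 + j881.5 Ω = 882.4∠87.4° Ω.
Step 4 — Source phasor: V = 65.1∠-109.0° V = -21.19 - j61.55 V.
Step 5 — Ohm's law: I = V / Z_total = (-21.19 - j61.55) / (40.6 + j881.5) = -0.07079 + j0.02078 A.
Step 6 — Convert to polar: |I| = 0.07377 A, ∠I = 163.6°.

I = 0.07377∠163.6° A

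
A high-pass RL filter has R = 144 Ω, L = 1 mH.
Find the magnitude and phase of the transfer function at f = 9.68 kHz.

Step 1 — Angular frequency: ω = 2π·9680 = 6.082e+04 rad/s.
Step 2 — Transfer function: H(jω) = jωL/(R + jωL).
Step 3 — Numerator jωL = j·60.82; denominator R + jωL = 144 + j60.82.
Step 4 — H = 0.1514 + j0.3584.
Step 5 — Magnitude: |H| = 0.3891 (-8.2 dB); phase: φ = 67.1°.

|H| = 0.3891 (-8.2 dB), φ = 67.1°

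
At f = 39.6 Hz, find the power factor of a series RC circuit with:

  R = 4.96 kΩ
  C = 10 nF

Step 1 — Angular frequency: ω = 2π·f = 2π·39.6 = 248.8 rad/s.
Step 2 — Component impedances:
  R: Z = R = 4960 Ω
  C: Z = 1/(jωC) = -j/(ω·C) = 0 - j4.019e+05 Ω
Step 3 — Series combination: Z_total = R + C = 4960 - j4.019e+05 Ω = 4.019e+05∠-89.3° Ω.
Step 4 — Power factor: PF = cos(φ) = Re(Z)/|Z| = 4960/4.019e+05 = 0.01234.
Step 5 — Type: Im(Z) = -4.019e+05 ⇒ leading (phase φ = -89.3°).

PF = 0.01234 (leading, φ = -89.3°)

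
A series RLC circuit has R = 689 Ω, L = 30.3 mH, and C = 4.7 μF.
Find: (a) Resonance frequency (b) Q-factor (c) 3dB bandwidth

Step 1 — Resonance condition Im(Z)=0 gives ω₀ = 1/√(LC).
Step 2 — ω₀ = 1/√(0.0303·4.7e-06) = 2650 rad/s.
Step 3 — f₀ = ω₀/(2π) = 421.7 Hz.
Step 4 — Series Q: Q = ω₀L/R = 2650·0.0303/689 = 0.1165.
Step 5 — 3dB bandwidth: Δω = ω₀/Q = 2.274e+04 rad/s; BW = Δω/(2π) = 3619 Hz.

(a) f₀ = 421.7 Hz  (b) Q = 0.1165  (c) BW = 3619 Hz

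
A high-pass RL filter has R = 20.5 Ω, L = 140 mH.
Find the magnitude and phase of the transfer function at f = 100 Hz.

Step 1 — Angular frequency: ω = 2π·100 = 628.3 rad/s.
Step 2 — Transfer function: H(jω) = jωL/(R + jωL).
Step 3 — Numerator jωL = j·87.96; denominator R + jωL = 20.5 + j87.96.
Step 4 — H = 0.9485 + j0.221.
Step 5 — Magnitude: |H| = 0.9739 (-0.2 dB); phase: φ = 13.1°.

|H| = 0.9739 (-0.2 dB), φ = 13.1°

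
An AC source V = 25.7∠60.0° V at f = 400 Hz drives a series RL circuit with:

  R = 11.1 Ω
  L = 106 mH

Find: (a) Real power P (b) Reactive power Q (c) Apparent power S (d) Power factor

Step 1 — Angular frequency: ω = 2π·f = 2π·400 = 2513 rad/s.
Step 2 — Component impedances:
  R: Z = R = 11.1 Ω
  L: Z = jωL = j·2513·0.106 = 0 + j266.4 Ω
Step 3 — Series combination: Z_total = R + L = 11.1 + j266.4 Ω = 266.6∠87.6° Ω.
Step 4 — Source phasor: V = 25.7∠60.0° V = 12.85 + j22.26 V.
Step 5 — Current: I = V / Z = 0.08541 - j0.04468 A = 0.09639∠-27.6° A.
Step 6 — Complex power: S = V·I* = 0.1031 + j2.475 VA.
Step 7 — Real power: P = Re(S) = 0.1031 W.
Step 8 — Reactive power: Q = Im(S) = 2.475 VAR.
Step 9 — Apparent power: |S| = 2.477 VA.
Step 10 — Power factor: PF = P/|S| = 0.04163 (lagging).

(a) P = 0.1031 W  (b) Q = 2.475 VAR  (c) S = 2.477 VA  (d) PF = 0.04163 (lagging)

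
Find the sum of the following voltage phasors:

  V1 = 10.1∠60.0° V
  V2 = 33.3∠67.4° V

Step 1 — Convert each phasor to rectangular form:
  V1 = 10.1·(cos(60.0°) + j·sin(60.0°)) = 5.05 + j8.747 V
  V2 = 33.3·(cos(67.4°) + j·sin(67.4°)) = 12.8 + j30.74 V
Step 2 — Sum components: V_total = 17.85 + j39.49 V.
Step 3 — Convert to polar: |V_total| = 43.34 V, ∠V_total = 65.7°.

V_total = 43.34∠65.7° V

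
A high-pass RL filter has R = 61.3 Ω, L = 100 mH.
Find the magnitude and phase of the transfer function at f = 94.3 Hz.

Step 1 — Angular frequency: ω = 2π·94.3 = 592.5 rad/s.
Step 2 — Transfer function: H(jω) = jωL/(R + jωL).
Step 3 — Numerator jωL = j·59.25; denominator R + jωL = 61.3 + j59.25.
Step 4 — H = 0.483 + j0.4997.
Step 5 — Magnitude: |H| = 0.695 (-3.2 dB); phase: φ = 46.0°.

|H| = 0.695 (-3.2 dB), φ = 46.0°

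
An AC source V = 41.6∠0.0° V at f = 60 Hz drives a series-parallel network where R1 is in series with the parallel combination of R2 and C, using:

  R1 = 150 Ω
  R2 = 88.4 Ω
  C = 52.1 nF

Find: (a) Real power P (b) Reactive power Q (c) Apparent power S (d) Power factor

Step 1 — Angular frequency: ω = 2π·f = 2π·60 = 377 rad/s.
Step 2 — Component impedances:
  R1: Z = R = 150 Ω
  R2: Z = R = 88.4 Ω
  C: Z = 1/(jωC) = -j/(ω·C) = 0 - j5.091e+04 Ω
Step 3 — Parallel branch: R2 || C = 1/(1/R2 + 1/C) = 88.4 - j0.1535 Ω.
Step 4 — Series with R1: Z_total = R1 + (R2 || C) = 238.4 - j0.1535 Ω = 238.4∠-0.0° Ω.
Step 5 — Source phasor: V = 41.6∠0.0° V = 41.6 V.
Step 6 — Current: I = V / Z = 0.1745 + j0.0001123 A = 0.1745∠0.0° A.
Step 7 — Complex power: S = V·I* = 7.259 - j0.004674 VA.
Step 8 — Real power: P = Re(S) = 7.259 W.
Step 9 — Reactive power: Q = Im(S) = -0.004674 VAR.
Step 10 — Apparent power: |S| = 7.259 VA.
Step 11 — Power factor: PF = P/|S| = 1 (leading).

(a) P = 7.259 W  (b) Q = -0.004674 VAR  (c) S = 7.259 VA  (d) PF = 1 (leading)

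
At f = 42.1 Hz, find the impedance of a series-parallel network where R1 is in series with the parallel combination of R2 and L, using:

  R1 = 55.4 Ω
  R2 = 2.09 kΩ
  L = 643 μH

Step 1 — Angular frequency: ω = 2π·f = 2π·42.1 = 264.5 rad/s.
Step 2 — Component impedances:
  R1: Z = R = 55.4 Ω
  R2: Z = R = 2090 Ω
  L: Z = jωL = j·264.5·0.000643 = 0 + j0.1701 Ω
Step 3 — Parallel branch: R2 || L = 1/(1/R2 + 1/L) = 1.384e-05 + j0.1701 Ω.
Step 4 — Series with R1: Z_total = R1 + (R2 || L) = 55.4 + j0.1701 Ω = 55.4∠0.2° Ω.

Z = 55.4 + j0.1701 Ω = 55.4∠0.2° Ω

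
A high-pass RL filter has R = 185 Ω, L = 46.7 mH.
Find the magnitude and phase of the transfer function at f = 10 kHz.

Step 1 — Angular frequency: ω = 2π·1e+04 = 6.283e+04 rad/s.
Step 2 — Transfer function: H(jω) = jωL/(R + jωL).
Step 3 — Numerator jωL = j·2934; denominator R + jωL = 185 + j2934.
Step 4 — H = 0.996 + j0.0628.
Step 5 — Magnitude: |H| = 0.998 (-0.0 dB); phase: φ = 3.6°.

|H| = 0.998 (-0.0 dB), φ = 3.6°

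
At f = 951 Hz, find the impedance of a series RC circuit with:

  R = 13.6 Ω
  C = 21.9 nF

Step 1 — Angular frequency: ω = 2π·f = 2π·951 = 5975 rad/s.
Step 2 — Component impedances:
  R: Z = R = 13.6 Ω
  C: Z = 1/(jωC) = -j/(ω·C) = 0 - j7642 Ω
Step 3 — Series combination: Z_total = R + C = 13.6 - j7642 Ω = 7642∠-89.9° Ω.

Z = 13.6 - j7642 Ω = 7642∠-89.9° Ω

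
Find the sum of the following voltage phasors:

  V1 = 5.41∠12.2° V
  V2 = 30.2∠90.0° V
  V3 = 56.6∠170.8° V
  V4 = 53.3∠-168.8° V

Step 1 — Convert each phasor to rectangular form:
  V1 = 5.41·(cos(12.2°) + j·sin(12.2°)) = 5.288 + j1.143 V
  V2 = 30.2·(cos(90.0°) + j·sin(90.0°)) = 0 + j30.2 V
  V3 = 56.6·(cos(170.8°) + j·sin(170.8°)) = -55.87 + j9.049 V
  V4 = 53.3·(cos(-168.8°) + j·sin(-168.8°)) = -52.28 - j10.35 V
Step 2 — Sum components: V_total = -102.9 + j30.04 V.
Step 3 — Convert to polar: |V_total| = 107.2 V, ∠V_total = 163.7°.

V_total = 107.2∠163.7° V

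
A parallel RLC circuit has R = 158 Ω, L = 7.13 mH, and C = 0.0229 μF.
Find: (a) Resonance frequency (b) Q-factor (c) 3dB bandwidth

Step 1 — Resonance: ω₀ = 1/√(LC) = 1/√(0.00713·2.29e-08) = 7.826e+04 rad/s.
Step 2 — f₀ = ω₀/(2π) = 1.246e+04 Hz.
Step 3 — Parallel Q: Q = R/(ω₀L) = 158/(7.826e+04·0.00713) = 0.2832.
Step 4 — Bandwidth: Δω = ω₀/Q = 2.764e+05 rad/s; BW = Δω/(2π) = 4.399e+04 Hz.

(a) f₀ = 1.246e+04 Hz  (b) Q = 0.2832  (c) BW = 4.399e+04 Hz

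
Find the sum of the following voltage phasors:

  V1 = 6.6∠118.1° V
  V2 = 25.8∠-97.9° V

Step 1 — Convert each phasor to rectangular form:
  V1 = 6.6·(cos(118.1°) + j·sin(118.1°)) = -3.109 + j5.822 V
  V2 = 25.8·(cos(-97.9°) + j·sin(-97.9°)) = -3.546 - j25.56 V
Step 2 — Sum components: V_total = -6.655 - j19.73 V.
Step 3 — Convert to polar: |V_total| = 20.83 V, ∠V_total = -108.6°.

V_total = 20.83∠-108.6° V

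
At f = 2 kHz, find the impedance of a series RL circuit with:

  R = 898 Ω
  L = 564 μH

Step 1 — Angular frequency: ω = 2π·f = 2π·2000 = 1.257e+04 rad/s.
Step 2 — Component impedances:
  R: Z = R = 898 Ω
  L: Z = jωL = j·1.257e+04·0.000564 = 0 + j7.087 Ω
Step 3 — Series combination: Z_total = R + L = 898 + j7.087 Ω = 898∠0.5° Ω.

Z = 898 + j7.087 Ω = 898∠0.5° Ω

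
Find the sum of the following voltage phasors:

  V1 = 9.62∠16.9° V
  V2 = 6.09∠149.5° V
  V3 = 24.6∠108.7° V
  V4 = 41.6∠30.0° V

Step 1 — Convert each phasor to rectangular form:
  V1 = 9.62·(cos(16.9°) + j·sin(16.9°)) = 9.205 + j2.797 V
  V2 = 6.09·(cos(149.5°) + j·sin(149.5°)) = -5.247 + j3.091 V
  V3 = 24.6·(cos(108.7°) + j·sin(108.7°)) = -7.887 + j23.3 V
  V4 = 41.6·(cos(30.0°) + j·sin(30.0°)) = 36.03 + j20.8 V
Step 2 — Sum components: V_total = 32.1 + j49.99 V.
Step 3 — Convert to polar: |V_total| = 59.41 V, ∠V_total = 57.3°.

V_total = 59.41∠57.3° V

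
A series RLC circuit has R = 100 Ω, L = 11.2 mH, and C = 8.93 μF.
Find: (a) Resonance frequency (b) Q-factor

Step 1 — Resonance condition Im(Z)=0 gives ω₀ = 1/√(LC).
Step 2 — ω₀ = 1/√(0.0112·8.93e-06) = 3162 rad/s.
Step 3 — f₀ = ω₀/(2π) = 503.3 Hz.
Step 4 — Series Q: Q = ω₀L/R = 3162·0.0112/100 = 0.3541.

(a) f₀ = 503.3 Hz  (b) Q = 0.3541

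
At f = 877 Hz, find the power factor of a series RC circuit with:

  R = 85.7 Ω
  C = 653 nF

Step 1 — Angular frequency: ω = 2π·f = 2π·877 = 5510 rad/s.
Step 2 — Component impedances:
  R: Z = R = 85.7 Ω
  C: Z = 1/(jωC) = -j/(ω·C) = 0 - j277.9 Ω
Step 3 — Series combination: Z_total = R + C = 85.7 - j277.9 Ω = 290.8∠-72.9° Ω.
Step 4 — Power factor: PF = cos(φ) = Re(Z)/|Z| = 85.7/290.8 = 0.2947.
Step 5 — Type: Im(Z) = -277.9 ⇒ leading (phase φ = -72.9°).

PF = 0.2947 (leading, φ = -72.9°)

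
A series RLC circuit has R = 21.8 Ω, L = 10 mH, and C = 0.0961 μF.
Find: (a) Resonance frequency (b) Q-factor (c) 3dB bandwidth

Step 1 — Resonance: ω₀ = 1/√(LC) = 1/√(0.01·9.61e-08) = 3.226e+04 rad/s.
Step 2 — f₀ = ω₀/(2π) = 5134 Hz.
Step 3 — Series Q: Q = ω₀L/R = 3.226e+04·0.01/21.8 = 14.8.
Step 4 — Bandwidth: Δω = ω₀/Q = 2180 rad/s; BW = Δω/(2π) = 347 Hz.

(a) f₀ = 5134 Hz  (b) Q = 14.8  (c) BW = 347 Hz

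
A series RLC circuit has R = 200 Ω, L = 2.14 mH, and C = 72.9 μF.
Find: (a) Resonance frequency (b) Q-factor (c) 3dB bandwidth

Step 1 — Resonance: ω₀ = 1/√(LC) = 1/√(0.00214·7.29e-05) = 2532 rad/s.
Step 2 — f₀ = ω₀/(2π) = 402.9 Hz.
Step 3 — Series Q: Q = ω₀L/R = 2532·0.00214/200 = 0.02709.
Step 4 — Bandwidth: Δω = ω₀/Q = 9.346e+04 rad/s; BW = Δω/(2π) = 1.487e+04 Hz.

(a) f₀ = 402.9 Hz  (b) Q = 0.02709  (c) BW = 1.487e+04 Hz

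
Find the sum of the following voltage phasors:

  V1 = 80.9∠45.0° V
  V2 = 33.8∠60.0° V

Step 1 — Convert each phasor to rectangular form:
  V1 = 80.9·(cos(45.0°) + j·sin(45.0°)) = 57.2 + j57.2 V
  V2 = 33.8·(cos(60.0°) + j·sin(60.0°)) = 16.9 + j29.27 V
Step 2 — Sum components: V_total = 74.1 + j86.48 V.
Step 3 — Convert to polar: |V_total| = 113.9 V, ∠V_total = 49.4°.

V_total = 113.9∠49.4° V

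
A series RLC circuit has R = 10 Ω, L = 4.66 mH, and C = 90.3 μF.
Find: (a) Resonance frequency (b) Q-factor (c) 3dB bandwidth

Step 1 — Resonance condition Im(Z)=0 gives ω₀ = 1/√(LC).
Step 2 — ω₀ = 1/√(0.00466·9.03e-05) = 1542 rad/s.
Step 3 — f₀ = ω₀/(2π) = 245.3 Hz.
Step 4 — Series Q: Q = ω₀L/R = 1542·0.00466/10 = 0.7184.
Step 5 — 3dB bandwidth: Δω = ω₀/Q = 2146 rad/s; BW = Δω/(2π) = 341.5 Hz.

(a) f₀ = 245.3 Hz  (b) Q = 0.7184  (c) BW = 341.5 Hz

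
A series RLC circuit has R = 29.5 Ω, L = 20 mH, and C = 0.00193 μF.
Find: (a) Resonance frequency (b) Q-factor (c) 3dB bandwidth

Step 1 — Resonance condition Im(Z)=0 gives ω₀ = 1/√(LC).
Step 2 — ω₀ = 1/√(0.02·1.93e-09) = 1.61e+05 rad/s.
Step 3 — f₀ = ω₀/(2π) = 2.562e+04 Hz.
Step 4 — Series Q: Q = ω₀L/R = 1.61e+05·0.02/29.5 = 109.1.
Step 5 — 3dB bandwidth: Δω = ω₀/Q = 1475 rad/s; BW = Δω/(2π) = 234.8 Hz.

(a) f₀ = 2.562e+04 Hz  (b) Q = 109.1  (c) BW = 234.8 Hz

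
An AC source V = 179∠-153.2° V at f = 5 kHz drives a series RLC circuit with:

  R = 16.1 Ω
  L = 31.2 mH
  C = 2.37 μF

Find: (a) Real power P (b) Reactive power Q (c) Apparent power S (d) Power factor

Step 1 — Angular frequency: ω = 2π·f = 2π·5000 = 3.142e+04 rad/s.
Step 2 — Component impedances:
  R: Z = R = 16.1 Ω
  L: Z = jωL = j·3.142e+04·0.0312 = 0 + j980.2 Ω
  C: Z = 1/(jωC) = -j/(ω·C) = 0 - j13.43 Ω
Step 3 — Series combination: Z_total = R + L + C = 16.1 + j966.7 Ω = 966.9∠89.0° Ω.
Step 4 — Source phasor: V = 179∠-153.2° V = -159.8 - j80.71 V.
Step 5 — Current: I = V / Z = -0.08621 + j0.1638 A = 0.1851∠117.8° A.
Step 6 — Complex power: S = V·I* = 0.5518 + j33.13 VA.
Step 7 — Real power: P = Re(S) = 0.5518 W.
Step 8 — Reactive power: Q = Im(S) = 33.13 VAR.
Step 9 — Apparent power: |S| = 33.14 VA.
Step 10 — Power factor: PF = P/|S| = 0.01665 (lagging).

(a) P = 0.5518 W  (b) Q = 33.13 VAR  (c) S = 33.14 VA  (d) PF = 0.01665 (lagging)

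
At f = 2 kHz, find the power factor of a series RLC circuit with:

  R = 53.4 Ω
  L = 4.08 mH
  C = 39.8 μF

Step 1 — Angular frequency: ω = 2π·f = 2π·2000 = 1.257e+04 rad/s.
Step 2 — Component impedances:
  R: Z = R = 53.4 Ω
  L: Z = jωL = j·1.257e+04·0.00408 = 0 + j51.27 Ω
  C: Z = 1/(jωC) = -j/(ω·C) = 0 - j1.999 Ω
Step 3 — Series combination: Z_total = R + L + C = 53.4 + j49.27 Ω = 72.66∠42.7° Ω.
Step 4 — Power factor: PF = cos(φ) = Re(Z)/|Z| = 53.4/72.66 = 0.7349.
Step 5 — Type: Im(Z) = 49.27 ⇒ lagging (phase φ = 42.7°).

PF = 0.7349 (lagging, φ = 42.7°)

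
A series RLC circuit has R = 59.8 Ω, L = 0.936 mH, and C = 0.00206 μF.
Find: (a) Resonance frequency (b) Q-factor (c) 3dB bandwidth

Step 1 — Resonance condition Im(Z)=0 gives ω₀ = 1/√(LC).
Step 2 — ω₀ = 1/√(0.000936·2.06e-09) = 7.202e+05 rad/s.
Step 3 — f₀ = ω₀/(2π) = 1.146e+05 Hz.
Step 4 — Series Q: Q = ω₀L/R = 7.202e+05·0.000936/59.8 = 11.27.
Step 5 — 3dB bandwidth: Δω = ω₀/Q = 6.389e+04 rad/s; BW = Δω/(2π) = 1.017e+04 Hz.

(a) f₀ = 1.146e+05 Hz  (b) Q = 11.27  (c) BW = 1.017e+04 Hz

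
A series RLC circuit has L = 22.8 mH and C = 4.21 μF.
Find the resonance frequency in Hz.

Step 1 — Resonance condition Im(Z)=0 gives ω₀ = 1/√(LC).
Step 2 — ω₀ = 1/√(0.0228·4.21e-06) = 3228 rad/s.
Step 3 — f₀ = ω₀/(2π) = 513.7 Hz.

f₀ = 513.7 Hz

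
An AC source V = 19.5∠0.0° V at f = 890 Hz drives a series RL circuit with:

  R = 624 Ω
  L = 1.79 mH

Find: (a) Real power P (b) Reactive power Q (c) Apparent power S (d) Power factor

Step 1 — Angular frequency: ω = 2π·f = 2π·890 = 5592 rad/s.
Step 2 — Component impedances:
  R: Z = R = 624 Ω
  L: Z = jωL = j·5592·0.00179 = 0 + j10.01 Ω
Step 3 — Series combination: Z_total = R + L = 624 + j10.01 Ω = 624.1∠0.9° Ω.
Step 4 — Source phasor: V = 19.5∠0.0° V = 19.5 V.
Step 5 — Current: I = V / Z = 0.03124 - j0.0005012 A = 0.03125∠-0.9° A.
Step 6 — Complex power: S = V·I* = 0.6092 + j0.009773 VA.
Step 7 — Real power: P = Re(S) = 0.6092 W.
Step 8 — Reactive power: Q = Im(S) = 0.009773 VAR.
Step 9 — Apparent power: |S| = 0.6093 VA.
Step 10 — Power factor: PF = P/|S| = 0.9999 (lagging).

(a) P = 0.6092 W  (b) Q = 0.009773 VAR  (c) S = 0.6093 VA  (d) PF = 0.9999 (lagging)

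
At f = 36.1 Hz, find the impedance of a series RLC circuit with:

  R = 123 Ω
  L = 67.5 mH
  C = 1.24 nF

Step 1 — Angular frequency: ω = 2π·f = 2π·36.1 = 226.8 rad/s.
Step 2 — Component impedances:
  R: Z = R = 123 Ω
  L: Z = jωL = j·226.8·0.0675 = 0 + j15.31 Ω
  C: Z = 1/(jωC) = -j/(ω·C) = 0 - j3.555e+06 Ω
Step 3 — Series combination: Z_total = R + L + C = 123 - j3.555e+06 Ω = 3.555e+06∠-90.0° Ω.

Z = 123 - j3.555e+06 Ω = 3.555e+06∠-90.0° Ω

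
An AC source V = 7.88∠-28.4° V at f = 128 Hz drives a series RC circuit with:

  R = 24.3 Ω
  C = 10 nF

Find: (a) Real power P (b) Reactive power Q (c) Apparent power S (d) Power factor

Step 1 — Angular frequency: ω = 2π·f = 2π·128 = 804.2 rad/s.
Step 2 — Component impedances:
  R: Z = R = 24.3 Ω
  C: Z = 1/(jωC) = -j/(ω·C) = 0 - j1.243e+05 Ω
Step 3 — Series combination: Z_total = R + C = 24.3 - j1.243e+05 Ω = 1.243e+05∠-90.0° Ω.
Step 4 — Source phasor: V = 7.88∠-28.4° V = 6.932 - j3.748 V.
Step 5 — Current: I = V / Z = 3.015e-05 + j5.574e-05 A = 6.337e-05∠61.6° A.
Step 6 — Complex power: S = V·I* = 9.76e-08 - j0.0004994 VA.
Step 7 — Real power: P = Re(S) = 9.76e-08 W.
Step 8 — Reactive power: Q = Im(S) = -0.0004994 VAR.
Step 9 — Apparent power: |S| = 0.0004994 VA.
Step 10 — Power factor: PF = P/|S| = 0.0001954 (leading).

(a) P = 9.76e-08 W  (b) Q = -0.0004994 VAR  (c) S = 0.0004994 VA  (d) PF = 0.0001954 (leading)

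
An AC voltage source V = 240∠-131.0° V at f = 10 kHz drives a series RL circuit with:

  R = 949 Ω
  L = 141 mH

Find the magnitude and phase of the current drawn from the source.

Step 1 — Angular frequency: ω = 2π·f = 2π·1e+04 = 6.283e+04 rad/s.
Step 2 — Component impedances:
  R: Z = R = 949 Ω
  L: Z = jωL = j·6.283e+04·0.141 = 0 + j8859 Ω
Step 3 — Series combination: Z_total = R + L = 949 + j8859 Ω = 8910∠83.9° Ω.
Step 4 — Source phasor: V = 240∠-131.0° V = -157.5 - j181.1 V.
Step 5 — Ohm's law: I = V / Z_total = (-157.5 - j181.1) / (949 + j8859) = -0.0221 + j0.01541 A.
Step 6 — Convert to polar: |I| = 0.02694 A, ∠I = 145.1°.

I = 0.02694∠145.1° A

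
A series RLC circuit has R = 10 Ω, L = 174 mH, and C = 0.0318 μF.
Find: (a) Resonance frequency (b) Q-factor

Step 1 — Resonance condition Im(Z)=0 gives ω₀ = 1/√(LC).
Step 2 — ω₀ = 1/√(0.174·3.18e-08) = 1.344e+04 rad/s.
Step 3 — f₀ = ω₀/(2π) = 2140 Hz.
Step 4 — Series Q: Q = ω₀L/R = 1.344e+04·0.174/10 = 233.9.

(a) f₀ = 2140 Hz  (b) Q = 233.9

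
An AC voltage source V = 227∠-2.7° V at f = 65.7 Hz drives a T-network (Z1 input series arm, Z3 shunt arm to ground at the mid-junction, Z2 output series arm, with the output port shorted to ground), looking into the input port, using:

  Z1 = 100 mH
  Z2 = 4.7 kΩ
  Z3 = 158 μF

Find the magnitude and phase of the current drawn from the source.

Step 1 — Angular frequency: ω = 2π·f = 2π·65.7 = 412.8 rad/s.
Step 2 — Component impedances:
  Z1: Z = jωL = j·412.8·0.1 = 0 + j41.28 Ω
  Z2: Z = R = 4700 Ω
  Z3: Z = 1/(jωC) = -j/(ω·C) = 0 - j15.33 Ω
Step 3 — With the output port shorted to ground, the output series arm Z2 runs from the junction to ground; the shunt arm Z3 also runs from the junction to ground. They appear in parallel: Z3 || Z2 = 0.05001 - j15.33 Ω.
Step 4 — Series with input arm Z1: Z_in = Z1 + (Z3 || Z2) = 0.05001 + j25.95 Ω = 25.95∠89.9° Ω.
Step 5 — Source phasor: V = 227∠-2.7° V = 226.7 - j10.69 V.
Step 6 — Ohm's law: I = V / Z_total = (226.7 - j10.69) / (0.05001 + j25.95) = -0.3952 - j8.739 A.
Step 7 — Convert to polar: |I| = 8.748 A, ∠I = -92.6°.

I = 8.748∠-92.6° A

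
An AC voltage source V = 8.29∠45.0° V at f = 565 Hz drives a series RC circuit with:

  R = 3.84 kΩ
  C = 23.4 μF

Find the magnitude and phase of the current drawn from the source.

Step 1 — Angular frequency: ω = 2π·f = 2π·565 = 3550 rad/s.
Step 2 — Component impedances:
  R: Z = R = 3840 Ω
  C: Z = 1/(jωC) = -j/(ω·C) = 0 - j12.04 Ω
Step 3 — Series combination: Z_total = R + C = 3840 - j12.04 Ω = 3840∠-0.2° Ω.
Step 4 — Source phasor: V = 8.29∠45.0° V = 5.862 + j5.862 V.
Step 5 — Ohm's law: I = V / Z_total = (5.862 + j5.862) / (3840 - j12.04) = 0.001522 + j0.001531 A.
Step 6 — Convert to polar: |I| = 0.002159 A, ∠I = 45.2°.

I = 0.002159∠45.2° A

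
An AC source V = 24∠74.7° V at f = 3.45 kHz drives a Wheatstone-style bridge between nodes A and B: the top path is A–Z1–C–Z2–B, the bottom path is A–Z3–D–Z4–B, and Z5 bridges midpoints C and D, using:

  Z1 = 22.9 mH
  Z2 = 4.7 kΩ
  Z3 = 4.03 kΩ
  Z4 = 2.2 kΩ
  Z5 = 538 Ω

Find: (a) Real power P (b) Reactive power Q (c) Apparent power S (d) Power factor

Step 1 — Angular frequency: ω = 2π·f = 2π·3450 = 2.168e+04 rad/s.
Step 2 — Component impedances:
  Z1: Z = jωL = j·2.168e+04·0.0229 = 0 + j496.4 Ω
  Z2: Z = R = 4700 Ω
  Z3: Z = R = 4030 Ω
  Z4: Z = R = 2200 Ω
  Z5: Z = R = 538 Ω
Step 3 — Bridge requires nodal analysis (the Z5 bridge couples midpoints C and D, so the two paths cannot be reduced to a simple series/parallel combination). Setting node B to ground and injecting 1 A at node A, the 3-node admittance system at A, C, D solves to V_A = Z_AB = 1751 + j419.6 Ω = 1800∠13.5° Ω.
Step 4 — Source phasor: V = 24∠74.7° V = 6.333 + j23.15 V.
Step 5 — Current: I = V / Z = 0.006419 + j0.01169 A = 0.01333∠61.2° A.
Step 6 — Complex power: S = V·I* = 0.3112 + j0.07459 VA.
Step 7 — Real power: P = Re(S) = 0.3112 W.
Step 8 — Reactive power: Q = Im(S) = 0.07459 VAR.
Step 9 — Apparent power: |S| = 0.32 VA.
Step 10 — Power factor: PF = P/|S| = 0.9725 (lagging).

(a) P = 0.3112 W  (b) Q = 0.07459 VAR  (c) S = 0.32 VA  (d) PF = 0.9725 (lagging)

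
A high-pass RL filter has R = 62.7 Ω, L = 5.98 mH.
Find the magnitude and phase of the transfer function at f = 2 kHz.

Step 1 — Angular frequency: ω = 2π·2000 = 1.257e+04 rad/s.
Step 2 — Transfer function: H(jω) = jωL/(R + jωL).
Step 3 — Numerator jωL = j·75.15; denominator R + jωL = 62.7 + j75.15.
Step 4 — H = 0.5896 + j0.4919.
Step 5 — Magnitude: |H| = 0.7678 (-2.3 dB); phase: φ = 39.8°.

|H| = 0.7678 (-2.3 dB), φ = 39.8°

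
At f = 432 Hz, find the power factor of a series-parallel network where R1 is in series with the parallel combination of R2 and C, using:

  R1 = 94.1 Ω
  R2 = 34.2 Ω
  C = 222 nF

Step 1 — Angular frequency: ω = 2π·f = 2π·432 = 2714 rad/s.
Step 2 — Component impedances:
  R1: Z = R = 94.1 Ω
  R2: Z = R = 34.2 Ω
  C: Z = 1/(jωC) = -j/(ω·C) = 0 - j1660 Ω
Step 3 — Parallel branch: R2 || C = 1/(1/R2 + 1/C) = 34.19 - j0.7045 Ω.
Step 4 — Series with R1: Z_total = R1 + (R2 || C) = 128.3 - j0.7045 Ω = 128.3∠-0.3° Ω.
Step 5 — Power factor: PF = cos(φ) = Re(Z)/|Z| = 128.3/128.3 = 1.
Step 6 — Type: Im(Z) = -0.7045 ⇒ leading (phase φ = -0.3°).

PF = 1 (leading, φ = -0.3°)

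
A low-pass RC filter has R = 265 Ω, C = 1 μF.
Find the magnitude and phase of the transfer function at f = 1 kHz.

Step 1 — Angular frequency: ω = 2π·1000 = 6283 rad/s.
Step 2 — Transfer function: H(jω) = 1/(1 + jωRC).
Step 3 — Denominator: 1 + jωRC = 1 + j·6283·265·1e-06 = 1 + j1.665.
Step 4 — H = 0.2651 - j0.4414.
Step 5 — Magnitude: |H| = 0.5149 (-5.8 dB); phase: φ = -59.0°.

|H| = 0.5149 (-5.8 dB), φ = -59.0°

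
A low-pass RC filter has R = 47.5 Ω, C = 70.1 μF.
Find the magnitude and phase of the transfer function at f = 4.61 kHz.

Step 1 — Angular frequency: ω = 2π·4610 = 2.897e+04 rad/s.
Step 2 — Transfer function: H(jω) = 1/(1 + jωRC).
Step 3 — Denominator: 1 + jωRC = 1 + j·2.897e+04·47.5·7.01e-05 = 1 + j96.45.
Step 4 — H = 0.0001075 - j0.01037.
Step 5 — Magnitude: |H| = 0.01037 (-39.7 dB); phase: φ = -89.4°.

|H| = 0.01037 (-39.7 dB), φ = -89.4°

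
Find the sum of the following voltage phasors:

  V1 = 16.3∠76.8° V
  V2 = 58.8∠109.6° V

Step 1 — Convert each phasor to rectangular form:
  V1 = 16.3·(cos(76.8°) + j·sin(76.8°)) = 3.722 + j15.87 V
  V2 = 58.8·(cos(109.6°) + j·sin(109.6°)) = -19.72 + j55.39 V
Step 2 — Sum components: V_total = -16 + j71.26 V.
Step 3 — Convert to polar: |V_total| = 73.04 V, ∠V_total = 102.7°.

V_total = 73.04∠102.7° V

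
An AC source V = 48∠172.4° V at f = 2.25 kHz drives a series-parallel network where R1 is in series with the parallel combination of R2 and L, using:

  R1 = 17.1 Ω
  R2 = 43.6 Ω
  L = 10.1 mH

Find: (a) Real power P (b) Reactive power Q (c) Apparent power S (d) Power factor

Step 1 — Angular frequency: ω = 2π·f = 2π·2250 = 1.414e+04 rad/s.
Step 2 — Component impedances:
  R1: Z = R = 17.1 Ω
  R2: Z = R = 43.6 Ω
  L: Z = jωL = j·1.414e+04·0.0101 = 0 + j142.8 Ω
Step 3 — Parallel branch: R2 || L = 1/(1/R2 + 1/L) = 39.88 + j12.18 Ω.
Step 4 — Series with R1: Z_total = R1 + (R2 || L) = 56.98 + j12.18 Ω = 58.27∠12.1° Ω.
Step 5 — Source phasor: V = 48∠172.4° V = -47.58 + j6.348 V.
Step 6 — Current: I = V / Z = -0.7757 + j0.2772 A = 0.8238∠160.3° A.
Step 7 — Complex power: S = V·I* = 38.67 + j8.264 VA.
Step 8 — Real power: P = Re(S) = 38.67 W.
Step 9 — Reactive power: Q = Im(S) = 8.264 VAR.
Step 10 — Apparent power: |S| = 39.54 VA.
Step 11 — Power factor: PF = P/|S| = 0.9779 (lagging).

(a) P = 38.67 W  (b) Q = 8.264 VAR  (c) S = 39.54 VA  (d) PF = 0.9779 (lagging)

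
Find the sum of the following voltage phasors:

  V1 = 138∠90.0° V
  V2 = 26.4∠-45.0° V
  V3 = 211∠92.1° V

Step 1 — Convert each phasor to rectangular form:
  V1 = 138·(cos(90.0°) + j·sin(90.0°)) = 0 + j138 V
  V2 = 26.4·(cos(-45.0°) + j·sin(-45.0°)) = 18.67 - j18.67 V
  V3 = 211·(cos(92.1°) + j·sin(92.1°)) = -7.732 + j210.9 V
Step 2 — Sum components: V_total = 10.94 + j330.2 V.
Step 3 — Convert to polar: |V_total| = 330.4 V, ∠V_total = 88.1°.

V_total = 330.4∠88.1° V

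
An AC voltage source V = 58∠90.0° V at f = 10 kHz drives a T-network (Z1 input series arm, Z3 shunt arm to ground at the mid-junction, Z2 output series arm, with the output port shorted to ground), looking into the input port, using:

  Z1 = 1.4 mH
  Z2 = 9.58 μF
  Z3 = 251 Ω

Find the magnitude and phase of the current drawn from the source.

Step 1 — Angular frequency: ω = 2π·f = 2π·1e+04 = 6.283e+04 rad/s.
Step 2 — Component impedances:
  Z1: Z = jωL = j·6.283e+04·0.0014 = 0 + j87.96 Ω
  Z2: Z = 1/(jωC) = -j/(ω·C) = 0 - j1.661 Ω
  Z3: Z = R = 251 Ω
Step 3 — With the output port shorted to ground, the output series arm Z2 runs from the junction to ground; the shunt arm Z3 also runs from the junction to ground. They appear in parallel: Z3 || Z2 = 0.011 - j1.661 Ω.
Step 4 — Series with input arm Z1: Z_in = Z1 + (Z3 || Z2) = 0.011 + j86.3 Ω = 86.3∠90.0° Ω.
Step 5 — Source phasor: V = 58∠90.0° V = 0 + j58 V.
Step 6 — Ohm's law: I = V / Z_total = (0 + j58) / (0.011 + j86.3) = 0.672 + j8.562e-05 A.
Step 7 — Convert to polar: |I| = 0.672 A, ∠I = 0.0°.

I = 0.672∠0.0° A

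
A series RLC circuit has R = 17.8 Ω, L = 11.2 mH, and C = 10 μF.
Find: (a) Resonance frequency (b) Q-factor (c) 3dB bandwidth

Step 1 — Resonance condition Im(Z)=0 gives ω₀ = 1/√(LC).
Step 2 — ω₀ = 1/√(0.0112·1e-05) = 2988 rad/s.
Step 3 — f₀ = ω₀/(2π) = 475.6 Hz.
Step 4 — Series Q: Q = ω₀L/R = 2988·0.0112/17.8 = 1.88.
Step 5 — 3dB bandwidth: Δω = ω₀/Q = 1589 rad/s; BW = Δω/(2π) = 252.9 Hz.

(a) f₀ = 475.6 Hz  (b) Q = 1.88  (c) BW = 252.9 Hz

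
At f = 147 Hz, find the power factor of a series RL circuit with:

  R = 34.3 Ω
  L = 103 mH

Step 1 — Angular frequency: ω = 2π·f = 2π·147 = 923.6 rad/s.
Step 2 — Component impedances:
  R: Z = R = 34.3 Ω
  L: Z = jωL = j·923.6·0.103 = 0 + j95.13 Ω
Step 3 — Series combination: Z_total = R + L = 34.3 + j95.13 Ω = 101.1∠70.2° Ω.
Step 4 — Power factor: PF = cos(φ) = Re(Z)/|Z| = 34.3/101.13 = 0.3392.
Step 5 — Type: Im(Z) = 95.13 ⇒ lagging (phase φ = 70.2°).

PF = 0.3392 (lagging, φ = 70.2°)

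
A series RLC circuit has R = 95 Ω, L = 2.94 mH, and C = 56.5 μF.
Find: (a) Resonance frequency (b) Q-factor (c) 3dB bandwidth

Step 1 — Resonance: ω₀ = 1/√(LC) = 1/√(0.00294·5.65e-05) = 2454 rad/s.
Step 2 — f₀ = ω₀/(2π) = 390.5 Hz.
Step 3 — Series Q: Q = ω₀L/R = 2454·0.00294/95 = 0.07593.
Step 4 — Bandwidth: Δω = ω₀/Q = 3.231e+04 rad/s; BW = Δω/(2π) = 5143 Hz.

(a) f₀ = 390.5 Hz  (b) Q = 0.07593  (c) BW = 5143 Hz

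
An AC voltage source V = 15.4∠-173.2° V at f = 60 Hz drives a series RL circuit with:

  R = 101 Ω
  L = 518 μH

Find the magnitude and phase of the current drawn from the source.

Step 1 — Angular frequency: ω = 2π·f = 2π·60 = 377 rad/s.
Step 2 — Component impedances:
  R: Z = R = 101 Ω
  L: Z = jωL = j·377·0.000518 = 0 + j0.1953 Ω
Step 3 — Series combination: Z_total = R + L = 101 + j0.1953 Ω = 101∠0.1° Ω.
Step 4 — Source phasor: V = 15.4∠-173.2° V = -15.29 - j1.823 V.
Step 5 — Ohm's law: I = V / Z_total = (-15.29 - j1.823) / (101 + j0.1953) = -0.1514 - j0.01776 A.
Step 6 — Convert to polar: |I| = 0.1525 A, ∠I = -173.3°.

I = 0.1525∠-173.3° A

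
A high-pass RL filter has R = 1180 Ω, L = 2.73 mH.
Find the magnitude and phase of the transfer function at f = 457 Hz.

Step 1 — Angular frequency: ω = 2π·457 = 2871 rad/s.
Step 2 — Transfer function: H(jω) = jωL/(R + jωL).
Step 3 — Numerator jωL = j·7.839; denominator R + jωL = 1180 + j7.839.
Step 4 — H = 4.413e-05 + j0.006643.
Step 5 — Magnitude: |H| = 0.006643 (-43.6 dB); phase: φ = 89.6°.

|H| = 0.006643 (-43.6 dB), φ = 89.6°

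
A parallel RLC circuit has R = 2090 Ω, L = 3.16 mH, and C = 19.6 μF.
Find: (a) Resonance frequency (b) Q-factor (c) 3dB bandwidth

Step 1 — Resonance: ω₀ = 1/√(LC) = 1/√(0.00316·1.96e-05) = 4018 rad/s.
Step 2 — f₀ = ω₀/(2π) = 639.5 Hz.
Step 3 — Parallel Q: Q = R/(ω₀L) = 2090/(4018·0.00316) = 164.6.
Step 4 — Bandwidth: Δω = ω₀/Q = 24.41 rad/s; BW = Δω/(2π) = 3.885 Hz.

(a) f₀ = 639.5 Hz  (b) Q = 164.6  (c) BW = 3.885 Hz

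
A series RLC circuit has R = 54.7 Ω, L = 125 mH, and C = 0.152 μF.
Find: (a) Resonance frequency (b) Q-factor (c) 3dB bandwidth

Step 1 — Resonance: ω₀ = 1/√(LC) = 1/√(0.125·1.52e-07) = 7255 rad/s.
Step 2 — f₀ = ω₀/(2π) = 1155 Hz.
Step 3 — Series Q: Q = ω₀L/R = 7255·0.125/54.7 = 16.58.
Step 4 — Bandwidth: Δω = ω₀/Q = 437.6 rad/s; BW = Δω/(2π) = 69.65 Hz.

(a) f₀ = 1155 Hz  (b) Q = 16.58  (c) BW = 69.65 Hz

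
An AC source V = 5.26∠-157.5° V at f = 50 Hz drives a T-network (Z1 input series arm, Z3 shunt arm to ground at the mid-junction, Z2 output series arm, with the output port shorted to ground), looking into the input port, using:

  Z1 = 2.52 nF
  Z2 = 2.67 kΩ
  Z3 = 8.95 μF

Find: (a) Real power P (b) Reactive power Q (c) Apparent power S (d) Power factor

Step 1 — Angular frequency: ω = 2π·f = 2π·50 = 314.2 rad/s.
Step 2 — Component impedances:
  Z1: Z = 1/(jωC) = -j/(ω·C) = 0 - j1.263e+06 Ω
  Z2: Z = R = 2670 Ω
  Z3: Z = 1/(jωC) = -j/(ω·C) = 0 - j355.7 Ω
Step 3 — With the output port shorted to ground, the output series arm Z2 runs from the junction to ground; the shunt arm Z3 also runs from the junction to ground. They appear in parallel: Z3 || Z2 = 46.55 - j349.5 Ω.
Step 4 — Series with input arm Z1: Z_in = Z1 + (Z3 || Z2) = 46.55 - j1.263e+06 Ω = 1.263e+06∠-90.0° Ω.
Step 5 — Source phasor: V = 5.26∠-157.5° V = -4.86 - j2.013 V.
Step 6 — Current: I = V / Z = 1.593e-06 - j3.846e-06 A = 4.163e-06∠-67.5° A.
Step 7 — Complex power: S = V·I* = 8.067e-10 - j2.19e-05 VA.
Step 8 — Real power: P = Re(S) = 8.067e-10 W.
Step 9 — Reactive power: Q = Im(S) = -2.19e-05 VAR.
Step 10 — Apparent power: |S| = 2.19e-05 VA.
Step 11 — Power factor: PF = P/|S| = 3.684e-05 (leading).

(a) P = 8.067e-10 W  (b) Q = -2.19e-05 VAR  (c) S = 2.19e-05 VA  (d) PF = 3.684e-05 (leading)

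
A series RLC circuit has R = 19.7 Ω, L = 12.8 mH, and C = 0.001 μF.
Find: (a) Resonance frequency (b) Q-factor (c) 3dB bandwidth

Step 1 — Resonance condition Im(Z)=0 gives ω₀ = 1/√(LC).
Step 2 — ω₀ = 1/√(0.0128·1e-09) = 2.795e+05 rad/s.
Step 3 — f₀ = ω₀/(2π) = 4.449e+04 Hz.
Step 4 — Series Q: Q = ω₀L/R = 2.795e+05·0.0128/19.7 = 181.6.
Step 5 — 3dB bandwidth: Δω = ω₀/Q = 1539 rad/s; BW = Δω/(2π) = 244.9 Hz.

(a) f₀ = 4.449e+04 Hz  (b) Q = 181.6  (c) BW = 244.9 Hz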